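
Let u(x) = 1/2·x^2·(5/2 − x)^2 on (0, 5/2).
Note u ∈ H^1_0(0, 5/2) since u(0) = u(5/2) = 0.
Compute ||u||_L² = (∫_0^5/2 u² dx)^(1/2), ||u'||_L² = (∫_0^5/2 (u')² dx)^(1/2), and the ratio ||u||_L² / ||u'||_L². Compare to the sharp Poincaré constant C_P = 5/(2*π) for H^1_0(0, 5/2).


||u||_L² / ||u'||_L² = 5*sqrt(3)/12 < C_P = 5/(2*π).

u(x) = 1/2·x^2·(5/2 − x)^2, so u'(x) = x*(2*x - 5)*(4*x - 5)/4.
u(x) = 1/2·x^2·(5/2 − x)^2 vanishes at x = 0 and x = 5/2, so u ∈ H^1_0(0, 5/2). Differentiate via the product rule and integrate the resulting polynomials term by term.
  ∫_0^5/2 u² dx = ∫_0^5/2 (x^8/4 - 5*x^7/2 + 75*x^6/8 - 125*x^5/8 + 625*x^4/64) dx. Term by term:
    ∫_0^5/2 x^8/4 dx = 1953125/18432;  ∫_0^5/2 -5*x^7/2 dx = -1953125/4096;  ∫_0^5/2 75*x^6/8 dx = 5859375/7168;
    ∫_0^5/2 -125*x^5/8 dx = -1953125/3072;  ∫_0^5/2 625*x^4/64 dx = 390625/2048.
  Sum: 1953125/18432 − 1953125/4096 + 5859375/7168 − 1953125/3072 + 390625/2048 = 390625/258048.
  ∫_0^5/2 (u')² dx = ∫_0^5/2 (4*x^6 - 30*x^5 + 325*x^4/4 - 375*x^3/4 + 625*x^2/16) dx. Term by term:
    ∫_0^5/2 4*x^6 dx = 78125/224;  ∫_0^5/2 -30*x^5 dx = -78125/64;  ∫_0^5/2 325*x^4/4 dx = 203125/128;
    ∫_0^5/2 -375*x^3/4 dx = -234375/256;  ∫_0^5/2 625*x^2/16 dx = 78125/384.
  Sum: 78125/224 − 78125/64 + 203125/128 − 234375/256 + 78125/384 = 15625/5376.
∫_0^5/2 u² dx = 390625/258048, so ||u||_L² = 625*sqrt(7)/1344.
∫_0^5/2 (u')² dx = 15625/5376, so ||u'||_L² = 125*sqrt(21)/336.
Ratio ||u||_L² / ||u'||_L² = 5*sqrt(3)/12.
Sharp Poincaré constant on H^1_0(0, 5/2) is C_P = L/π = 5/(2*π), achieved by sin(2*π/5·x).
A polynomial bump cannot attain the sharp Poincaré constant (only the first sine eigenfunction does), so the ratio is strictly less than C_P, consistent with ||u||_L² ≤ C_P ||u'||_L².


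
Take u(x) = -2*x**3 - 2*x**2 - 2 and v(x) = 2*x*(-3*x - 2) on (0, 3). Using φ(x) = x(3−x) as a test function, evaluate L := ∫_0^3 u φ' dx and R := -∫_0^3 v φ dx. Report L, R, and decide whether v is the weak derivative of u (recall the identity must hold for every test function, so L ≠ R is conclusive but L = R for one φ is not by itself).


LHS = 999/10, RHS = 999/10. Yes, v = u' weakly.

u(x) = -2*x**3 - 2*x**2 - 2, classical derivative u'(x) = -6*x**2 - 4*x.
φ(x) = x(3−x), so φ'(x) = 3 - 2*x.
Note φ(0) = φ(3) = 0, so the boundary term u·φ vanishes.
LHS = ∫_0^3 u(x) φ'(x) dx = ∫_0^3 (4*x^4 - 2*x^3 - 6*x^2 + 4*x - 6) dx. Term by term:
  ∫_0^3 4*x^4 dx = 972/5;  ∫_0^3 -2*x^3 dx = -81/2;  ∫_0^3 -6*x^2 dx = -54;
  ∫_0^3 4*x dx = 18;  ∫_0^3 -6 dx = -18.
Sum: 972/5 − 81/2 − 54 + 18 − 18 = 999/10.
So LHS = 999/10.
∫_0^3 v(x) φ(x) dx = ∫_0^3 (6*x^4 - 14*x^3 - 12*x^2) dx. Term by term:
  ∫_0^3 6*x^4 dx = 1458/5;  ∫_0^3 -14*x^3 dx = -567/2;  ∫_0^3 -12*x^2 dx = -108.
Sum: 1458/5 − 567/2 − 108 = -999/10.
So RHS = -∫_0^3 v(x) φ(x) dx = 999/10.
LHS = RHS, so the identity holds for this test φ.
Moreover u is smooth here and v(x) = u'(x) = -6*x**2 - 4*x pointwise, so the identity holds for every test function. Hence v is the weak derivative of u.


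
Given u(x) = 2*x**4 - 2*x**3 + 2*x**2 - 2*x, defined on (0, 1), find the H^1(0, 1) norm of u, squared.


||u||_{H^1}^2 = 851/315

The H^1 norm (squared) on an interval (0, L) is
  ||u||_{H^1}^2 = ∫_0^L u(x)^2 dx + ∫_0^L u'(x)^2 dx.
Compute u'(x) = 8*x**3 - 6*x**2 + 4*x - 2.
Then u(x)^2 = 4*x**8 - 8*x**7 + 12*x**6 - 16*x**5 + 12*x**4 - 8*x**3 + 4*x**2 and u'(x)^2 = 64*x**6 - 96*x**5 + 100*x**4 - 80*x**3 + 40*x**2 - 16*x + 4.
Integrate each monomial from 0 to 1 using ∫_0^1 c·x^n dx = c·1^(n+1)/(n+1):
  ∫_0^1 u(x)^2 dx = ∫_0^1 (4*x^8 - 8*x^7 + 12*x^6 - 16*x^5 + 12*x^4 - 8*x^3 + 4*x^2) dx. Term by term:
    ∫_0^1 4*x^8 dx = 4/9;  ∫_0^1 -8*x^7 dx = -1;  ∫_0^1 12*x^6 dx = 12/7;
    ∫_0^1 -16*x^5 dx = -8/3;  ∫_0^1 12*x^4 dx = 12/5;  ∫_0^1 -8*x^3 dx = -2;
    ∫_0^1 4*x^2 dx = 4/3.
  Sum: 4/9 − 1 + 12/7 − 8/3 + 12/5 − 2 + 4/3 = 71/315.
  ∫_0^1 u'(x)^2 dx = ∫_0^1 (64*x^6 - 96*x^5 + 100*x^4 - 80*x^3 + 40*x^2 - 16*x + 4) dx. Term by term:
    ∫_0^1 64*x^6 dx = 64/7;  ∫_0^1 -96*x^5 dx = -16;  ∫_0^1 100*x^4 dx = 20;
    ∫_0^1 -80*x^3 dx = -20;  ∫_0^1 40*x^2 dx = 40/3;  ∫_0^1 -16*x dx = -8;
    ∫_0^1 4 dx = 4.
  Sum: 64/7 − 16 + 20 − 20 + 40/3 − 8 + 4 = 52/21.
Adding: ||u||_{H^1}^2 = 71/315 + 52/21 = 851/315.


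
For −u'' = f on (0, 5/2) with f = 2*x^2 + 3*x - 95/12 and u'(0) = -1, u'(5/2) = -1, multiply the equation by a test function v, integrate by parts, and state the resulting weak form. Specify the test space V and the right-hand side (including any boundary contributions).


V = H^1(0, 5/2) (v unrestricted at boundary; u is determined up to an additive constant); weak form: ∫_0^5/2 u'v' dx = ∫_0^5/2 (2*x^2 + 3*x - 95/12) v dx − v(5/2) + v(0) for all v ∈ V.

Multiply both sides by a test function v and integrate from 0 to 5/2:
  ∫_0^5/2 −u''(x) v(x) dx = ∫_0^5/2 f(x) v(x) dx.
Integrate the LHS by parts once:
  ∫_0^5/2 −u'' v dx = −[u'(x) v(x)]_0^5/2 + ∫_0^5/2 u'(x) v'(x) dx.
Thus ∫_0^5/2 u'(x) v'(x) dx = ∫_0^5/2 f(x) v(x) dx + [u'(x) v(x)]_0^5/2.
Choose V so that boundary terms are either known or forced to vanish.
u has inhomogeneous Neumann u'(0) = -1, u'(5/2) = -1. [u' v]_0^5/2 = (-1)·v(5/2) − (-1)·v(0) = − v(5/2) + v(0). Take V = H^1(0, 5/2); boundary term becomes part of RHS.
Weak formulation: find u (satisfying any essential BC) such that ∫_0^5/2 u'(x) v'(x) dx = ∫_0^5/2 f v dx − v(5/2) + v(0) for all v ∈ V (Neumann data are natural BCs: they enter the RHS as boundary terms).
Substituting f(x) = 2*x^2 + 3*x - 95/12, the right-hand side is ∫_0^5/2 (2*x^2 + 3*x - 95/12) v dx − v(5/2) + v(0).
Compatibility check (pure Neumann): taking v ≡ 1 ∈ V gives 0 = ∫_0^5/2 f dx + (-1) − (-1), i.e. ∫_0^5/2 f dx must equal u'(0) − u'(5/2) = 0. Indeed ∫_0^5/2 (2*x^2 + 3*x - 95/12) dx = 0, so the data are compatible. The solution is then unique only up to an additive constant (fix it e.g. by requiring ∫_0^5/2 u dx = 0).


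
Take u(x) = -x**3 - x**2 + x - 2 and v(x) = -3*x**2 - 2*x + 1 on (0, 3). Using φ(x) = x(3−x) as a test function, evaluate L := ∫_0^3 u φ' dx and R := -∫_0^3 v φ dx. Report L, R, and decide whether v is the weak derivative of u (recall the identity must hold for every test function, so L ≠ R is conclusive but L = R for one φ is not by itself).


LHS = 909/20, RHS = 909/20. Yes, v = u' weakly.

u(x) = -x**3 - x**2 + x - 2, classical derivative u'(x) = -3*x**2 - 2*x + 1.
φ(x) = x(3−x), so φ'(x) = 3 - 2*x.
Note φ(0) = φ(3) = 0, so the boundary term u·φ vanishes.
LHS = ∫_0^3 u(x) φ'(x) dx = ∫_0^3 (2*x^4 - x^3 - 5*x^2 + 7*x - 6) dx. Term by term:
  ∫_0^3 2*x^4 dx = 486/5;  ∫_0^3 -x^3 dx = -81/4;  ∫_0^3 -5*x^2 dx = -45;
  ∫_0^3 7*x dx = 63/2;  ∫_0^3 -6 dx = -18.
Sum: 486/5 − 81/4 − 45 + 63/2 − 18 = 909/20.
So LHS = 909/20.
∫_0^3 v(x) φ(x) dx = ∫_0^3 (3*x^4 - 7*x^3 - 7*x^2 + 3*x) dx. Term by term:
  ∫_0^3 3*x^4 dx = 729/5;  ∫_0^3 -7*x^3 dx = -567/4;  ∫_0^3 -7*x^2 dx = -63;
  ∫_0^3 3*x dx = 27/2.
Sum: 729/5 − 567/4 − 63 + 27/2 = -909/20.
So RHS = -∫_0^3 v(x) φ(x) dx = 909/20.
LHS = RHS, so the identity holds for this test φ.
Moreover u is smooth here and v(x) = u'(x) = -3*x**2 - 2*x + 1 pointwise, so the identity holds for every test function. Hence v is the weak derivative of u.


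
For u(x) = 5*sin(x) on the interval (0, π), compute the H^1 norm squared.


||u||_{H^1(0,π)}^2 = 25*π

u'(x) = 5*cos(x).
Expand u² and (u')² and integrate term by term on (0, π), using: for integers n ≥ 1, ∫_0^π sin²(nx) dx = ∫_0^π cos²(nx) dx = π/2; for n ≠ n', ∫_0^π sin(nx)sin(n'x) dx = ∫_0^π cos(nx)cos(n'x) dx = 0; and by product-to-sum, ∫_0^π sin(nx)cos(n'x) dx = ½∫_0^π [sin((n+n')x) + sin((n−n')x)] dx, which is 0 when n+n' is even and 2n/(n²−n'²) when n+n' is odd (it need not vanish on (0, π)).
  u² squared terms: (5)²·∫sin(x)² dx = 25·π/2 = 25*π/2.
  So ∫_0^π u² dx = 25*π/2.
  (u')² squared terms: (5)²·∫cos(x)² dx = 25·π/2 = 25*π/2.
  So ∫_0^π (u')² dx = 25*π/2.
||u||_{H^1}^2 = (25*π/2) + (25*π/2) = 25*π.


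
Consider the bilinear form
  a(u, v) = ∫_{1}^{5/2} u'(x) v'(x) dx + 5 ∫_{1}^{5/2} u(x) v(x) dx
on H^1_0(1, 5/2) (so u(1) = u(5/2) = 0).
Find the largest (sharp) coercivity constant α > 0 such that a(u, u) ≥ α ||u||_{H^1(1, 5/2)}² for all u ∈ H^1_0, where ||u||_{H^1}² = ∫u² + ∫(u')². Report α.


α = 1

Coercivity of a(·,·) on H^1_0(1, 5/2) means a(u, u) ≥ α ||u||_{H^1}² for every u ∈ H^1_0.
The interval has length L = 3/2, and Poincaré/coercivity depend only on L. Here a(u, u) = ∫(u')² + (5)·∫u².
Here c = 5 ≥ 1, so a(u,u) = ∫(u')² + c∫u² ≥ ∫(u')² + ∫u² = ||u||_{H^1}², i.e. α = 1 works. No larger α is possible: a(u,u) ≥ α||u||_{H^1}² means (1−α)∫(u')² ≥ (α−c)∫u², and for the modes u_n = sin(nπ(x−x₀)/L) (x₀ the left endpoint) one has ∫u_n²/∫(u_n')² = (L/(nπ))² → 0, so a(u_n,u_n)/||u_n||_{H^1}² → 1. Hence the optimal constant is α = 1.
Therefore α = 1.


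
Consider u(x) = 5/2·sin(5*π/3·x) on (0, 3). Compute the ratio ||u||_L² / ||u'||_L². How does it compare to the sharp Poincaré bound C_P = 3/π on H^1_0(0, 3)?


||u||_L² / ||u'||_L² = 3/(5*π) < C_P = 3/π.

u(x) = 5/2·sin(5*π/3·x), so u'(x) = 25*π*cos(5*π*x/3)/6.
Writing u(x) = A·sin(kπx/L) with A = 5/2 and k = 5, use ∫_0^L sin²(kπx/L) dx = L/2 and ∫_0^L cos²(kπx/L) dx = L/2.
u² = 25/4·sin²(5*π/3·x) and (u')² = 625*π^2/36·cos²(5*π/3·x), and each of sin², cos² integrates to L/2 = 3/2 over (0, 3).
∫_0^3 u² dx = 75/8, so ||u||_L² = 5*sqrt(6)/4.
∫_0^3 (u')² dx = 625*π^2/24, so ||u'||_L² = 25*sqrt(6)*π/12.
Ratio ||u||_L² / ||u'||_L² = 3/(5*π).
Sharp Poincaré constant on H^1_0(0, 3) is C_P = L/π = 3/π, achieved by sin(π/3·x).
This is the k = 5 harmonic; the ratio L/(kπ) is strictly less than C_P = L/π, consistent with the sharp inequality ||u||_L² ≤ C_P ||u'||_L².


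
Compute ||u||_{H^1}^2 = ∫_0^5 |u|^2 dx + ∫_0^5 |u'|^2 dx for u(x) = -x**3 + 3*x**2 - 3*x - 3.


||u||_{H^1}^2 = 33430/7

The H^1 norm (squared) on an interval (0, L) is
  ||u||_{H^1}^2 = ∫_0^L u(x)^2 dx + ∫_0^L u'(x)^2 dx.
Compute u'(x) = -3*x**2 + 6*x - 3.
Then u(x)^2 = x**6 - 6*x**5 + 15*x**4 - 12*x**3 - 9*x**2 + 18*x + 9 and u'(x)^2 = 9*x**4 - 36*x**3 + 54*x**2 - 36*x + 9.
Integrate each monomial from 0 to 5 using ∫_0^5 c·x^n dx = c·5^(n+1)/(n+1):
  ∫_0^5 u(x)^2 dx = ∫_0^5 (x^6 - 6*x^5 + 15*x^4 - 12*x^3 - 9*x^2 + 18*x + 9) dx. Term by term:
    ∫_0^5 x^6 dx = 78125/7;  ∫_0^5 -6*x^5 dx = -15625;  ∫_0^5 15*x^4 dx = 9375;
    ∫_0^5 -12*x^3 dx = -1875;  ∫_0^5 -9*x^2 dx = -375;  ∫_0^5 18*x dx = 225;
    ∫_0^5 9 dx = 45.
  Sum: 78125/7 − 15625 + 9375 − 1875 − 375 + 225 + 45 = 20515/7.
  ∫_0^5 u'(x)^2 dx = ∫_0^5 (9*x^4 - 36*x^3 + 54*x^2 - 36*x + 9) dx. Term by term:
    ∫_0^5 9*x^4 dx = 5625;  ∫_0^5 -36*x^3 dx = -5625;  ∫_0^5 54*x^2 dx = 2250;
    ∫_0^5 -36*x dx = -450;  ∫_0^5 9 dx = 45.
  Sum: 5625 − 5625 + 2250 − 450 + 45 = 1845.
Adding: ||u||_{H^1}^2 = 20515/7 + 1845 = 33430/7.


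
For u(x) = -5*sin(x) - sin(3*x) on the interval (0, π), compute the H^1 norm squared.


||u||_{H^1(0,π)}^2 = 30*π

u'(x) = -5*cos(x) - 3*cos(3*x).
Expand u² and (u')² and integrate term by term on (0, π), using: for integers n ≥ 1, ∫_0^π sin²(nx) dx = ∫_0^π cos²(nx) dx = π/2; for n ≠ n', ∫_0^π sin(nx)sin(n'x) dx = ∫_0^π cos(nx)cos(n'x) dx = 0; and by product-to-sum, ∫_0^π sin(nx)cos(n'x) dx = ½∫_0^π [sin((n+n')x) + sin((n−n')x)] dx, which is 0 when n+n' is even and 2n/(n²−n'²) when n+n' is odd (it need not vanish on (0, π)).
  u² squared terms: (-1)²·∫sin(3x)² dx = 1·π/2 = π/2;  (-5)²·∫sin(x)² dx = 25·π/2 = 25*π/2.
  u² cross terms: 2·(-1)·(-5)·∫sin(3x)·sin(x) dx = 10·(0) = 0.
  So ∫_0^π u² dx = π/2 + 25*π/2 + 0 = 13*π.
  (u')² squared terms: (-5)²·∫cos(x)² dx = 25·π/2 = 25*π/2;  (-3)²·∫cos(3x)² dx = 9·π/2 = 9*π/2.
  (u')² cross terms: 2·(-5)·(-3)·∫cos(x)·cos(3x) dx = 30·(0) = 0.
  So ∫_0^π (u')² dx = 25*π/2 + 9*π/2 + 0 = 17*π.
||u||_{H^1}^2 = (13*π) + (17*π) = 30*π.


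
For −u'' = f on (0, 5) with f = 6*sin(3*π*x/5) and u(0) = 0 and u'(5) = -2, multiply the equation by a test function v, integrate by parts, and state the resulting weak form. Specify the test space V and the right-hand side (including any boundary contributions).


V = {v ∈ H^1(0, 5) : v(0) = 0} (test functions vanish at x = 0 where u is specified); weak form: ∫_0^5 u'v' dx = ∫_0^5 (6*sin(3*π*x/5)) v dx − 2·v(5) for all v ∈ V.

Multiply both sides by a test function v and integrate from 0 to 5:
  ∫_0^5 −u''(x) v(x) dx = ∫_0^5 f(x) v(x) dx.
Integrate the LHS by parts once:
  ∫_0^5 −u'' v dx = −[u'(x) v(x)]_0^5 + ∫_0^5 u'(x) v'(x) dx.
Thus ∫_0^5 u'(x) v'(x) dx = ∫_0^5 f(x) v(x) dx + [u'(x) v(x)]_0^5.
Choose V so that boundary terms are either known or forced to vanish.
Mixed BC: u(0) = 0 (Dirichlet) and u'(5) = -2 (Neumann). Define V = {v ∈ H^1(0, 5) : v(0) = 0}. Then [u' v]_0^5 = u'(5)·v(5) − u'(0)·0 = − 2·v(5).
Weak formulation: find u (satisfying any essential BC) such that ∫_0^5 u'(x) v'(x) dx = ∫_0^5 f v dx − 2·v(5) for all v ∈ V (Dirichlet at 0 absorbed into V; Neumann datum at x = 5 contributes the boundary term).
Substituting f(x) = 6*sin(3*π*x/5), the right-hand side is ∫_0^5 (6*sin(3*π*x/5)) v dx − 2·v(5).


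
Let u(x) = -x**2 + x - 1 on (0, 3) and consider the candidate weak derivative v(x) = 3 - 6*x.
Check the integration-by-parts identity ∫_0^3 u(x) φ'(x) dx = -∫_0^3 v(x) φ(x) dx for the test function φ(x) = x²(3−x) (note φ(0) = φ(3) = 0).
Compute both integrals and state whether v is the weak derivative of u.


LHS = 351/20, RHS = 1053/20. No, v is not the weak derivative of u.

u(x) = -x**2 + x - 1, classical derivative u'(x) = 1 - 2*x.
φ(x) = x²(3−x), so φ'(x) = 3*x*(2 - x).
Note φ(0) = φ(3) = 0, so the boundary term u·φ vanishes.
LHS = ∫_0^3 u(x) φ'(x) dx = ∫_0^3 (3*x^4 - 9*x^3 + 9*x^2 - 6*x) dx. Term by term:
  ∫_0^3 3*x^4 dx = 729/5;  ∫_0^3 -9*x^3 dx = -729/4;  ∫_0^3 9*x^2 dx = 81;
  ∫_0^3 -6*x dx = -27.
Sum: 729/5 − 729/4 + 81 − 27 = 351/20.
So LHS = 351/20.
∫_0^3 v(x) φ(x) dx = ∫_0^3 (6*x^4 - 21*x^3 + 9*x^2) dx. Term by term:
  ∫_0^3 6*x^4 dx = 1458/5;  ∫_0^3 -21*x^3 dx = -1701/4;  ∫_0^3 9*x^2 dx = 81.
Sum: 1458/5 − 1701/4 + 81 = -1053/20.
So RHS = -∫_0^3 v(x) φ(x) dx = 1053/20.
LHS − RHS = -351/10 ≠ 0, so the identity fails.
(For a valid weak derivative the identity must hold for EVERY test function, in particular this one. The failure shows v is NOT the weak derivative of u.)
Correct weak derivative would be u'(x) = 1 - 2*x.


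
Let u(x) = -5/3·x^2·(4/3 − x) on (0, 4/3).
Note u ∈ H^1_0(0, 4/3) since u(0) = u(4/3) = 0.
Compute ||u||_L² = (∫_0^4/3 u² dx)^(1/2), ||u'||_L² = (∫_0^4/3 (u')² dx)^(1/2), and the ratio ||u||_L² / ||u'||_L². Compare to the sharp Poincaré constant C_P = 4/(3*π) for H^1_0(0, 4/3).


||u||_L² / ||u'||_L² = 2*sqrt(14)/21 < C_P = 4/(3*π).

u(x) = -5/3·x^2·(4/3 − x), so u'(x) = 5*x*(9*x - 8)/9.
u(x) = -5/3·x^2·(4/3 − x) vanishes at x = 0 and x = 4/3, so u ∈ H^1_0(0, 4/3). Differentiate via the product rule and integrate the resulting polynomials term by term.
  ∫_0^4/3 u² dx = ∫_0^4/3 (25*x^6/9 - 200*x^5/27 + 400*x^4/81) dx. Term by term:
    ∫_0^4/3 25*x^6/9 dx = 409600/137781;  ∫_0^4/3 -200*x^5/27 dx = -409600/59049;  ∫_0^4/3 400*x^4/81 dx = 81920/19683.
  Sum: 409600/137781 − 409600/59049 + 81920/19683 = 81920/413343.
  ∫_0^4/3 (u')² dx = ∫_0^4/3 (25*x^4 - 400*x^3/9 + 1600*x^2/81) dx. Term by term:
    ∫_0^4/3 25*x^4 dx = 5120/243;  ∫_0^4/3 -400*x^3/9 dx = -25600/729;  ∫_0^4/3 1600*x^2/81 dx = 102400/6561.
  Sum: 5120/243 − 25600/729 + 102400/6561 = 10240/6561.
∫_0^4/3 u² dx = 81920/413343, so ||u||_L² = 128*sqrt(35)/1701.
∫_0^4/3 (u')² dx = 10240/6561, so ||u'||_L² = 32*sqrt(10)/81.
Ratio ||u||_L² / ||u'||_L² = 2*sqrt(14)/21.
Sharp Poincaré constant on H^1_0(0, 4/3) is C_P = L/π = 4/(3*π), achieved by sin(3*π/4·x).
A polynomial bump cannot attain the sharp Poincaré constant (only the first sine eigenfunction does), so the ratio is strictly less than C_P, consistent with ||u||_L² ≤ C_P ||u'||_L².


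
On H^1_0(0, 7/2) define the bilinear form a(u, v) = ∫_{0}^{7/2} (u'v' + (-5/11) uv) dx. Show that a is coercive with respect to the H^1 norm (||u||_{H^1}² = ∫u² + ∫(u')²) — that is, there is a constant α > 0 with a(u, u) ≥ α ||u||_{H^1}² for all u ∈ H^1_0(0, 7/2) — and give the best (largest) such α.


α = (-245 + 44*π^2)/(11*(4*π^2 + 49))

Coercivity of a(·,·) on H^1_0(0, 7/2) means a(u, u) ≥ α ||u||_{H^1}² for every u ∈ H^1_0.
The interval has length L = 7/2, and Poincaré/coercivity depend only on L. Here a(u, u) = ∫(u')² + (-5/11)·∫u².
Here c = -5/11 < 0 with |c| < (π/L)² = 4*π^2/49, so coercivity still holds. The condition a(u,u) ≥ α||u||_{H^1}² reads (1−α)∫(u')² ≥ (α−c)∫u². Any admissible α is ≤ 1 (rapidly oscillating u have ∫u²/∫(u')² → 0), and α = 1 would force 0 ≥ (1−c)∫u², impossible since c < 1; so 1−α > 0. By the sharp Poincaré inequality on H^1_0 of an interval of length L, ∫(u')² ≥ (π/L)²∫u² with equality for the first sine mode sin(π(x−x₀)/L) (x₀ the left endpoint), so the inequality holds for all u iff (1−α)(π/L)² ≥ α − c, i.e. α ≤ ((π/L)² + c)/((π/L)² + 1) = (1 + c(L/π)²)/(1 + (L/π)²). (Direct route, valid since c ≤ 0: Poincaré gives c∫u² ≥ c(L/π)²∫(u')², so a(u,u) ≥ (1 + c(L/π)²)∫(u')², while ||u||_{H^1}² ≤ (1 + (L/π)²)∫(u')²; dividing yields the same α.) With (π/L)² = 4*π^2/49 and c = -5/11, the largest admissible constant is α = ((π/L)² + c)/((π/L)² + 1).
Simplifying, α = (-245 + 44*π^2)/(11*(4*π^2 + 49)).


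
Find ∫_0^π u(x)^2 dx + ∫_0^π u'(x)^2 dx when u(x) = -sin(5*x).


||u||_{H^1(0,π)}^2 = 13*π

u'(x) = -5*cos(5*x).
Expand u² and (u')² and integrate term by term on (0, π), using: for integers n ≥ 1, ∫_0^π sin²(nx) dx = ∫_0^π cos²(nx) dx = π/2; for n ≠ n', ∫_0^π sin(nx)sin(n'x) dx = ∫_0^π cos(nx)cos(n'x) dx = 0; and by product-to-sum, ∫_0^π sin(nx)cos(n'x) dx = ½∫_0^π [sin((n+n')x) + sin((n−n')x)] dx, which is 0 when n+n' is even and 2n/(n²−n'²) when n+n' is odd (it need not vanish on (0, π)).
  u² squared terms: (-1)²·∫sin(5x)² dx = 1·π/2 = π/2.
  So ∫_0^π u² dx = π/2.
  (u')² squared terms: (-5)²·∫cos(5x)² dx = 25·π/2 = 25*π/2.
  So ∫_0^π (u')² dx = 25*π/2.
||u||_{H^1}^2 = (π/2) + (25*π/2) = 13*π.


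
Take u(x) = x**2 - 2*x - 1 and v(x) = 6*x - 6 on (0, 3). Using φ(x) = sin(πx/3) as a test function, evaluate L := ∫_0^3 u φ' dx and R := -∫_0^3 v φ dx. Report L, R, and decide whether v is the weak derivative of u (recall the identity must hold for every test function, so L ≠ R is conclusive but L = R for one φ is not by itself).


LHS = -6/π, RHS = -18/π. No, v is not the weak derivative of u.

u(x) = x**2 - 2*x - 1, classical derivative u'(x) = 2*x - 2.
φ(x) = sin(πx/3), so φ'(x) = π*cos(π*x/3)/3.
Note φ(0) = φ(3) = 0, so the boundary term u·φ vanishes.
LHS = ∫_0^3 u(x) φ'(x) dx = ∫_0^3 (π*x^2*cos(π*x/3)/3 - 2*π*x*cos(π*x/3)/3 - π*cos(π*x/3)/3) dx. Term by term:
  ∫_0^3 -π*cos(π*x/3)/3 dx = 0;  ∫_0^3 -2*π*x*cos(π*x/3)/3 dx = 12/π;  ∫_0^3 π*x^2*cos(π*x/3)/3 dx = -18/π.
Sum: 0 + 12/π − 18/π = -6/π.
So LHS = -6/π.
∫_0^3 v(x) φ(x) dx = ∫_0^3 (6*x*sin(π*x/3) - 6*sin(π*x/3)) dx. Term by term:
  ∫_0^3 -6*sin(π*x/3) dx = -36/π;  ∫_0^3 6*x*sin(π*x/3) dx = 54/π.
Sum: -36/π + 54/π = 18/π.
So RHS = -∫_0^3 v(x) φ(x) dx = -18/π.
LHS − RHS = 12/π ≠ 0, so the identity fails.
(For a valid weak derivative the identity must hold for EVERY test function, in particular this one. The failure shows v is NOT the weak derivative of u.)
Correct weak derivative would be u'(x) = 2*x - 2.


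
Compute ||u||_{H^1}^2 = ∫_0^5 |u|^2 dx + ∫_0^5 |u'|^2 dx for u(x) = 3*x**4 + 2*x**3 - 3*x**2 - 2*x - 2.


||u||_{H^1}^2 = 176885605/42

The H^1 norm (squared) on an interval (0, L) is
  ||u||_{H^1}^2 = ∫_0^L u(x)^2 dx + ∫_0^L u'(x)^2 dx.
Compute u'(x) = 12*x**3 + 6*x**2 - 6*x - 2.
Then u(x)^2 = 9*x**8 + 12*x**7 - 14*x**6 - 24*x**5 - 11*x**4 + 4*x**3 + 16*x**2 + 8*x + 4 and u'(x)^2 = 144*x**6 + 144*x**5 - 108*x**4 - 120*x**3 + 12*x**2 + 24*x + 4.
Integrate each monomial from 0 to 5 using ∫_0^5 c·x^n dx = c·5^(n+1)/(n+1):
  ∫_0^5 u(x)^2 dx = ∫_0^5 (9*x^8 + 12*x^7 - 14*x^6 - 24*x^5 - 11*x^4 + 4*x^3 + 16*x^2 + 8*x + 4) dx. Term by term:
    ∫_0^5 9*x^8 dx = 1953125;  ∫_0^5 12*x^7 dx = 1171875/2;  ∫_0^5 -14*x^6 dx = -156250;
    ∫_0^5 -24*x^5 dx = -62500;  ∫_0^5 -11*x^4 dx = -6875;  ∫_0^5 4*x^3 dx = 625;
    ∫_0^5 16*x^2 dx = 2000/3;  ∫_0^5 8*x dx = 100;  ∫_0^5 4 dx = 20.
  Sum: 1953125 + 1171875/2 − 156250 − 62500 − 6875 + 625 + 2000/3 + 100 + 20 = 13889095/6.
  ∫_0^5 u'(x)^2 dx = ∫_0^5 (144*x^6 + 144*x^5 - 108*x^4 - 120*x^3 + 12*x^2 + 24*x + 4) dx. Term by term:
    ∫_0^5 144*x^6 dx = 11250000/7;  ∫_0^5 144*x^5 dx = 375000;  ∫_0^5 -108*x^4 dx = -67500;
    ∫_0^5 -120*x^3 dx = -18750;  ∫_0^5 12*x^2 dx = 500;  ∫_0^5 24*x dx = 300;
    ∫_0^5 4 dx = 20.
  Sum: 11250000/7 + 375000 − 67500 − 18750 + 500 + 300 + 20 = 13276990/7.
Adding: ||u||_{H^1}^2 = 13889095/6 + 13276990/7 = 176885605/42.


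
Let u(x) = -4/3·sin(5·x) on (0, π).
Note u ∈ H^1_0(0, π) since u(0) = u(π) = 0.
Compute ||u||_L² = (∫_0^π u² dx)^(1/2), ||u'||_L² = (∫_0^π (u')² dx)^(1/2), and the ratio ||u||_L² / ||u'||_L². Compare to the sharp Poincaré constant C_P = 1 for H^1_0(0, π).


||u||_L² / ||u'||_L² = 1/5 < C_P = 1.

u(x) = -4/3·sin(5·x), so u'(x) = -20*cos(5*x)/3.
Writing u(x) = A·sin(kπx/L) with A = -4/3 and k = 5, use ∫_0^L sin²(kπx/L) dx = L/2 and ∫_0^L cos²(kπx/L) dx = L/2.
u² = 16/9·sin²(5·x) and (u')² = 400/9·cos²(5·x), and each of sin², cos² integrates to L/2 = π/2 over (0, π).
∫_0^π u² dx = 8*π/9, so ||u||_L² = 2*sqrt(2)*sqrt(π)/3.
∫_0^π (u')² dx = 200*π/9, so ||u'||_L² = 10*sqrt(2)*sqrt(π)/3.
Ratio ||u||_L² / ||u'||_L² = 1/5.
Sharp Poincaré constant on H^1_0(0, π) is C_P = L/π = 1, achieved by sin(x).
This is the k = 5 harmonic; the ratio L/(kπ) is strictly less than C_P = L/π, consistent with the sharp inequality ||u||_L² ≤ C_P ||u'||_L².


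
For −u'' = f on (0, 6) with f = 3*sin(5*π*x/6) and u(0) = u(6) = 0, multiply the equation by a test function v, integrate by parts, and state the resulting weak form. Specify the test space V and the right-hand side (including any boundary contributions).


V = H^1_0(0, 6) (so v(0) = v(6) = 0); weak form: ∫_0^6 u'v' dx = ∫_0^6 (3*sin(5*π*x/6)) v dx for all v ∈ V.

Multiply both sides by a test function v and integrate from 0 to 6:
  ∫_0^6 −u''(x) v(x) dx = ∫_0^6 f(x) v(x) dx.
Integrate the LHS by parts once:
  ∫_0^6 −u'' v dx = −[u'(x) v(x)]_0^6 + ∫_0^6 u'(x) v'(x) dx.
Thus ∫_0^6 u'(x) v'(x) dx = ∫_0^6 f(x) v(x) dx + [u'(x) v(x)]_0^6.
Choose V so that boundary terms are either known or forced to vanish.
u is Dirichlet: u(0) = u(6) = 0. Let V = H^1_0(0, 6); then v(0) = v(6) = 0, and [u' v]_0^6 = 0.
Weak formulation: find u (satisfying any essential BC) such that ∫_0^6 u'(x) v'(x) dx = ∫_0^6 f v dx for all v ∈ V.
Substituting f(x) = 3*sin(5*π*x/6), the right-hand side is ∫_0^6 (3*sin(5*π*x/6)) v dx.


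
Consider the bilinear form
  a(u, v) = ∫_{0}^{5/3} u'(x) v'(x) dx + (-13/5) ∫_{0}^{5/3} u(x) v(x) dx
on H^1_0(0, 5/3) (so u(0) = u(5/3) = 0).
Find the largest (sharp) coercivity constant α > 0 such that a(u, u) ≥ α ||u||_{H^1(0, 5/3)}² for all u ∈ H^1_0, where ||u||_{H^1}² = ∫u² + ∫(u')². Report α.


α = (-65 + 9*π^2)/(25 + 9*π^2)

Coercivity of a(·,·) on H^1_0(0, 5/3) means a(u, u) ≥ α ||u||_{H^1}² for every u ∈ H^1_0.
The interval has length L = 5/3, and Poincaré/coercivity depend only on L. Here a(u, u) = ∫(u')² + (-13/5)·∫u².
Here c = -13/5 < 0 with |c| < (π/L)² = 9*π^2/25, so coercivity still holds. The condition a(u,u) ≥ α||u||_{H^1}² reads (1−α)∫(u')² ≥ (α−c)∫u². Any admissible α is ≤ 1 (rapidly oscillating u have ∫u²/∫(u')² → 0), and α = 1 would force 0 ≥ (1−c)∫u², impossible since c < 1; so 1−α > 0. By the sharp Poincaré inequality on H^1_0 of an interval of length L, ∫(u')² ≥ (π/L)²∫u² with equality for the first sine mode sin(π(x−x₀)/L) (x₀ the left endpoint), so the inequality holds for all u iff (1−α)(π/L)² ≥ α − c, i.e. α ≤ ((π/L)² + c)/((π/L)² + 1) = (1 + c(L/π)²)/(1 + (L/π)²). (Direct route, valid since c ≤ 0: Poincaré gives c∫u² ≥ c(L/π)²∫(u')², so a(u,u) ≥ (1 + c(L/π)²)∫(u')², while ||u||_{H^1}² ≤ (1 + (L/π)²)∫(u')²; dividing yields the same α.) With (π/L)² = 9*π^2/25 and c = -13/5, the largest admissible constant is α = ((π/L)² + c)/((π/L)² + 1).
Simplifying, α = (-65 + 9*π^2)/(25 + 9*π^2).


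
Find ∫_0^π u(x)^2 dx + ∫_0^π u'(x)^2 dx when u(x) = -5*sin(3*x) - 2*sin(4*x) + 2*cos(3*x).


||u||_{H^1(0,π)}^2 = -640/7 + 179*π

u'(x) = -6*sin(3*x) - 15*cos(3*x) - 8*cos(4*x).
Expand u² and (u')² and integrate term by term on (0, π), using: for integers n ≥ 1, ∫_0^π sin²(nx) dx = ∫_0^π cos²(nx) dx = π/2; for n ≠ n', ∫_0^π sin(nx)sin(n'x) dx = ∫_0^π cos(nx)cos(n'x) dx = 0; and by product-to-sum, ∫_0^π sin(nx)cos(n'x) dx = ½∫_0^π [sin((n+n')x) + sin((n−n')x)] dx, which is 0 when n+n' is even and 2n/(n²−n'²) when n+n' is odd (it need not vanish on (0, π)).
  u² squared terms: (-5)²·∫sin(3x)² dx = 25·π/2 = 25*π/2;  (-2)²·∫sin(4x)² dx = 4·π/2 = 2*π;  (2)²·∫cos(3x)² dx = 4·π/2 = 2*π.
  u² cross terms: 2·(-5)·(-2)·∫sin(3x)·sin(4x) dx = 20·(0) = 0;  2·(-5)·(2)·∫sin(3x)·cos(3x) dx = -20·(0) = 0;  2·(-2)·(2)·∫sin(4x)·cos(3x) dx = -8·(8/7) = -64/7.
  So ∫_0^π u² dx = 25*π/2 + 2*π + 2*π + 0 + 0 − 64/7 = -64/7 + 33*π/2.
  (u')² squared terms: (-15)²·∫cos(3x)² dx = 225·π/2 = 225*π/2;  (-8)²·∫cos(4x)² dx = 64·π/2 = 32*π;  (-6)²·∫sin(3x)² dx = 36·π/2 = 18*π.
  (u')² cross terms: 2·(-15)·(-8)·∫cos(3x)·cos(4x) dx = 240·(0) = 0;  2·(-15)·(-6)·∫cos(3x)·sin(3x) dx = 180·(0) = 0;  2·(-8)·(-6)·∫cos(4x)·sin(3x) dx = 96·(-6/7) = -576/7.
  So ∫_0^π (u')² dx = 225*π/2 + 32*π + 18*π + 0 + 0 − 576/7 = -576/7 + 325*π/2.
||u||_{H^1}^2 = (-64/7 + 33*π/2) + (-576/7 + 325*π/2) = -640/7 + 179*π.


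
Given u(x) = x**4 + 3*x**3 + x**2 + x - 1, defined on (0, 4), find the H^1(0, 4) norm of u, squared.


||u||_{H^1}^2 = 69302984/315

The H^1 norm (squared) on an interval (0, L) is
  ||u||_{H^1}^2 = ∫_0^L u(x)^2 dx + ∫_0^L u'(x)^2 dx.
Compute u'(x) = 4*x**3 + 9*x**2 + 2*x + 1.
Then u(x)^2 = x**8 + 6*x**7 + 11*x**6 + 8*x**5 + 5*x**4 - 4*x**3 - x**2 - 2*x + 1 and u'(x)^2 = 16*x**6 + 72*x**5 + 97*x**4 + 44*x**3 + 22*x**2 + 4*x + 1.
Integrate each monomial from 0 to 4 using ∫_0^4 c·x^n dx = c·4^(n+1)/(n+1):
  ∫_0^4 u(x)^2 dx = ∫_0^4 (x^8 + 6*x^7 + 11*x^6 + 8*x^5 + 5*x^4 - 4*x^3 - x^2 - 2*x + 1) dx. Term by term:
    ∫_0^4 x^8 dx = 262144/9;  ∫_0^4 6*x^7 dx = 49152;  ∫_0^4 11*x^6 dx = 180224/7;
    ∫_0^4 8*x^5 dx = 16384/3;  ∫_0^4 5*x^4 dx = 1024;  ∫_0^4 -4*x^3 dx = -256;
    ∫_0^4 -x^2 dx = -64/3;  ∫_0^4 -2*x dx = -16;  ∫_0^4 1 dx = 4.
  Sum: 262144/9 + 49152 + 180224/7 + 16384/3 + 1024 − 256 − 64/3 − 16 + 4 = 6943948/63.
  ∫_0^4 u'(x)^2 dx = ∫_0^4 (16*x^6 + 72*x^5 + 97*x^4 + 44*x^3 + 22*x^2 + 4*x + 1) dx. Term by term:
    ∫_0^4 16*x^6 dx = 262144/7;  ∫_0^4 72*x^5 dx = 49152;  ∫_0^4 97*x^4 dx = 99328/5;
    ∫_0^4 44*x^3 dx = 2816;  ∫_0^4 22*x^2 dx = 1408/3;  ∫_0^4 4*x dx = 32;
    ∫_0^4 1 dx = 4.
  Sum: 262144/7 + 49152 + 99328/5 + 2816 + 1408/3 + 32 + 4 = 11527748/105.
Adding: ||u||_{H^1}^2 = 6943948/63 + 11527748/105 = 69302984/315.


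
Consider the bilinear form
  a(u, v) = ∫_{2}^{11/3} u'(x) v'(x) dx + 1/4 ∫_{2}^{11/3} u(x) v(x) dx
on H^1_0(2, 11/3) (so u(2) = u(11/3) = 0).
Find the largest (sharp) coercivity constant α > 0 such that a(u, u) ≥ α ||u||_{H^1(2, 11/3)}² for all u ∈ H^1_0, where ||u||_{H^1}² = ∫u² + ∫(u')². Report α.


α = (25 + 36*π^2)/(4*(25 + 9*π^2))

Coercivity of a(·,·) on H^1_0(2, 11/3) means a(u, u) ≥ α ||u||_{H^1}² for every u ∈ H^1_0.
The interval has length L = 5/3, and Poincaré/coercivity depend only on L. Here a(u, u) = ∫(u')² + (1/4)·∫u².
Here 0 < c = 1/4 < 1. The condition a(u,u) ≥ α||u||_{H^1}² reads (1−α)∫(u')² ≥ (α−c)∫u². Any admissible α is ≤ 1 (rapidly oscillating u have ∫u²/∫(u')² → 0), and α = 1 would force 0 ≥ (1−c)∫u², impossible since c < 1; so 1−α > 0. By the sharp Poincaré inequality on H^1_0 of an interval of length L, ∫(u')² ≥ (π/L)²∫u² with equality for the first sine mode sin(π(x−x₀)/L) (x₀ the left endpoint), so the inequality holds for all u iff (1−α)(π/L)² ≥ α − c, i.e. α ≤ ((π/L)² + c)/((π/L)² + 1) = (1 + c(L/π)²)/(1 + (L/π)²). With (π/L)² = 9*π^2/25 and c = 1/4, the largest admissible constant is α = ((π/L)² + c)/((π/L)² + 1).
Simplifying, α = (25 + 36*π^2)/(4*(25 + 9*π^2)).


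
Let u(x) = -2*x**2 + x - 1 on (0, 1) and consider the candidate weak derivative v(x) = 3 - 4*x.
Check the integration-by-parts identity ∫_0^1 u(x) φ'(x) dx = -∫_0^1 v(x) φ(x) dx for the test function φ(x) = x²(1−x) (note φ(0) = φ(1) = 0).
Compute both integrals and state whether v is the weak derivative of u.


LHS = 7/60, RHS = -1/20. No, v is not the weak derivative of u.

u(x) = -2*x**2 + x - 1, classical derivative u'(x) = 1 - 4*x.
φ(x) = x²(1−x), so φ'(x) = x*(2 - 3*x).
Note φ(0) = φ(1) = 0, so the boundary term u·φ vanishes.
LHS = ∫_0^1 u(x) φ'(x) dx = ∫_0^1 (6*x^4 - 7*x^3 + 5*x^2 - 2*x) dx. Term by term:
  ∫_0^1 6*x^4 dx = 6/5;  ∫_0^1 -7*x^3 dx = -7/4;  ∫_0^1 5*x^2 dx = 5/3;
  ∫_0^1 -2*x dx = -1.
Sum: 6/5 − 7/4 + 5/3 − 1 = 7/60.
So LHS = 7/60.
∫_0^1 v(x) φ(x) dx = ∫_0^1 (4*x^4 - 7*x^3 + 3*x^2) dx. Term by term:
  ∫_0^1 4*x^4 dx = 4/5;  ∫_0^1 -7*x^3 dx = -7/4;  ∫_0^1 3*x^2 dx = 1.
Sum: 4/5 − 7/4 + 1 = 1/20.
So RHS = -∫_0^1 v(x) φ(x) dx = -1/20.
LHS − RHS = 1/6 ≠ 0, so the identity fails.
(For a valid weak derivative the identity must hold for EVERY test function, in particular this one. The failure shows v is NOT the weak derivative of u.)
Correct weak derivative would be u'(x) = 1 - 4*x.


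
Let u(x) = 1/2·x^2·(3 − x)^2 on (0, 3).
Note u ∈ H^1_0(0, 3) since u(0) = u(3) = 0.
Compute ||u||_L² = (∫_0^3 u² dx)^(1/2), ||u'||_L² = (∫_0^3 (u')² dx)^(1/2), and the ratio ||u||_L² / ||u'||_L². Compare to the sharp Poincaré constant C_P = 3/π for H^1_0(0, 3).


||u||_L² / ||u'||_L² = sqrt(3)/2 < C_P = 3/π.

u(x) = 1/2·x^2·(3 − x)^2, so u'(x) = x*(x - 3)*(2*x - 3).
u(x) = 1/2·x^2·(3 − x)^2 vanishes at x = 0 and x = 3, so u ∈ H^1_0(0, 3). Differentiate via the product rule and integrate the resulting polynomials term by term.
  ∫_0^3 u² dx = ∫_0^3 (x^8/4 - 3*x^7 + 27*x^6/2 - 27*x^5 + 81*x^4/4) dx. Term by term:
    ∫_0^3 x^8/4 dx = 2187/4;  ∫_0^3 -3*x^7 dx = -19683/8;  ∫_0^3 27*x^6/2 dx = 59049/14;
    ∫_0^3 -27*x^5 dx = -6561/2;  ∫_0^3 81*x^4/4 dx = 19683/20.
  Sum: 2187/4 − 19683/8 + 59049/14 − 6561/2 + 19683/20 = 2187/280.
  ∫_0^3 (u')² dx = ∫_0^3 (4*x^6 - 36*x^5 + 117*x^4 - 162*x^3 + 81*x^2) dx. Term by term:
    ∫_0^3 4*x^6 dx = 8748/7;  ∫_0^3 -36*x^5 dx = -4374;  ∫_0^3 117*x^4 dx = 28431/5;
    ∫_0^3 -162*x^3 dx = -6561/2;  ∫_0^3 81*x^2 dx = 729.
  Sum: 8748/7 − 4374 + 28431/5 − 6561/2 + 729 = 729/70.
∫_0^3 u² dx = 2187/280, so ||u||_L² = 27*sqrt(210)/140.
∫_0^3 (u')² dx = 729/70, so ||u'||_L² = 27*sqrt(70)/70.
Ratio ||u||_L² / ||u'||_L² = sqrt(3)/2.
Sharp Poincaré constant on H^1_0(0, 3) is C_P = L/π = 3/π, achieved by sin(π/3·x).
A polynomial bump cannot attain the sharp Poincaré constant (only the first sine eigenfunction does), so the ratio is strictly less than C_P, consistent with ||u||_L² ≤ C_P ||u'||_L².


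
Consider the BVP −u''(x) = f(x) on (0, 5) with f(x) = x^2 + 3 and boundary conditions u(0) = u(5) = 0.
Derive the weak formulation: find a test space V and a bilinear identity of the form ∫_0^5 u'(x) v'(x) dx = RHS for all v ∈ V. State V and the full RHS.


V = H^1_0(0, 5) (so v(0) = v(5) = 0); weak form: ∫_0^5 u'v' dx = ∫_0^5 (x^2 + 3) v dx for all v ∈ V.

Multiply both sides by a test function v and integrate from 0 to 5:
  ∫_0^5 −u''(x) v(x) dx = ∫_0^5 f(x) v(x) dx.
Integrate the LHS by parts once:
  ∫_0^5 −u'' v dx = −[u'(x) v(x)]_0^5 + ∫_0^5 u'(x) v'(x) dx.
Thus ∫_0^5 u'(x) v'(x) dx = ∫_0^5 f(x) v(x) dx + [u'(x) v(x)]_0^5.
Choose V so that boundary terms are either known or forced to vanish.
u is Dirichlet: u(0) = u(5) = 0. Let V = H^1_0(0, 5); then v(0) = v(5) = 0, and [u' v]_0^5 = 0.
Weak formulation: find u (satisfying any essential BC) such that ∫_0^5 u'(x) v'(x) dx = ∫_0^5 f v dx for all v ∈ V.
Substituting f(x) = x^2 + 3, the right-hand side is ∫_0^5 (x^2 + 3) v dx.


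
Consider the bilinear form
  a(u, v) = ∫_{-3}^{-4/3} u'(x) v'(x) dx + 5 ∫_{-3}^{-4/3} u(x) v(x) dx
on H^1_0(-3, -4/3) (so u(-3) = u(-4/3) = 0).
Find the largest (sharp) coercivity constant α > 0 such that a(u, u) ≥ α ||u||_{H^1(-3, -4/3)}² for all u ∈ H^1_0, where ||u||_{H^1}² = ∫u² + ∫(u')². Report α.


α = 1

Coercivity of a(·,·) on H^1_0(-3, -4/3) means a(u, u) ≥ α ||u||_{H^1}² for every u ∈ H^1_0.
The interval has length L = 5/3, and Poincaré/coercivity depend only on L. Here a(u, u) = ∫(u')² + (5)·∫u².
Here c = 5 ≥ 1, so a(u,u) = ∫(u')² + c∫u² ≥ ∫(u')² + ∫u² = ||u||_{H^1}², i.e. α = 1 works. No larger α is possible: a(u,u) ≥ α||u||_{H^1}² means (1−α)∫(u')² ≥ (α−c)∫u², and for the modes u_n = sin(nπ(x−x₀)/L) (x₀ the left endpoint) one has ∫u_n²/∫(u_n')² = (L/(nπ))² → 0, so a(u_n,u_n)/||u_n||_{H^1}² → 1. Hence the optimal constant is α = 1.
Therefore α = 1.


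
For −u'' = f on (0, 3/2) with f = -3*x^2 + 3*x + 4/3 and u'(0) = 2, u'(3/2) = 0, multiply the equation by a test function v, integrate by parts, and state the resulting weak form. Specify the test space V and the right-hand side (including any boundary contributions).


V = H^1(0, 3/2) (v unrestricted at boundary; u is determined up to an additive constant); weak form: ∫_0^3/2 u'v' dx = ∫_0^3/2 (-3*x^2 + 3*x + 4/3) v dx − 2·v(0) for all v ∈ V.

Multiply both sides by a test function v and integrate from 0 to 3/2:
  ∫_0^3/2 −u''(x) v(x) dx = ∫_0^3/2 f(x) v(x) dx.
Integrate the LHS by parts once:
  ∫_0^3/2 −u'' v dx = −[u'(x) v(x)]_0^3/2 + ∫_0^3/2 u'(x) v'(x) dx.
Thus ∫_0^3/2 u'(x) v'(x) dx = ∫_0^3/2 f(x) v(x) dx + [u'(x) v(x)]_0^3/2.
Choose V so that boundary terms are either known or forced to vanish.
u has inhomogeneous Neumann u'(0) = 2, u'(3/2) = 0. [u' v]_0^3/2 = (0)·v(3/2) − (2)·v(0) = − 2·v(0). Take V = H^1(0, 3/2); boundary term becomes part of RHS.
Weak formulation: find u (satisfying any essential BC) such that ∫_0^3/2 u'(x) v'(x) dx = ∫_0^3/2 f v dx − 2·v(0) for all v ∈ V (Neumann data are natural BCs: they enter the RHS as boundary terms).
Substituting f(x) = -3*x^2 + 3*x + 4/3, the right-hand side is ∫_0^3/2 (-3*x^2 + 3*x + 4/3) v dx − 2·v(0).
Compatibility check (pure Neumann): taking v ≡ 1 ∈ V gives 0 = ∫_0^3/2 f dx + (0) − (2), i.e. ∫_0^3/2 f dx must equal u'(0) − u'(3/2) = 2. Indeed ∫_0^3/2 (-3*x^2 + 3*x + 4/3) dx = 2, so the data are compatible. The solution is then unique only up to an additive constant (fix it e.g. by requiring ∫_0^3/2 u dx = 0).


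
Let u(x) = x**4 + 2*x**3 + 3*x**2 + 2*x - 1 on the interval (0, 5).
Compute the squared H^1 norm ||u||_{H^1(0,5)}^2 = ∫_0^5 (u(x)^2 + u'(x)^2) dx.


||u||_{H^1}^2 = 119541025/126

The H^1 norm (squared) on an interval (0, L) is
  ||u||_{H^1}^2 = ∫_0^L u(x)^2 dx + ∫_0^L u'(x)^2 dx.
Compute u'(x) = 4*x**3 + 6*x**2 + 6*x + 2.
Then u(x)^2 = x**8 + 4*x**7 + 10*x**6 + 16*x**5 + 15*x**4 + 8*x**3 - 2*x**2 - 4*x + 1 and u'(x)^2 = 16*x**6 + 48*x**5 + 84*x**4 + 88*x**3 + 60*x**2 + 24*x + 4.
Integrate each monomial from 0 to 5 using ∫_0^5 c·x^n dx = c·5^(n+1)/(n+1):
  ∫_0^5 u(x)^2 dx = ∫_0^5 (x^8 + 4*x^7 + 10*x^6 + 16*x^5 + 15*x^4 + 8*x^3 - 2*x^2 - 4*x + 1) dx. Term by term:
    ∫_0^5 x^8 dx = 1953125/9;  ∫_0^5 4*x^7 dx = 390625/2;  ∫_0^5 10*x^6 dx = 781250/7;
    ∫_0^5 16*x^5 dx = 125000/3;  ∫_0^5 15*x^4 dx = 9375;  ∫_0^5 8*x^3 dx = 1250;
    ∫_0^5 -2*x^2 dx = -250/3;  ∫_0^5 -4*x dx = -50;  ∫_0^5 1 dx = 5.
  Sum: 1953125/9 + 390625/2 + 781250/7 + 125000/3 + 9375 + 1250 − 250/3 − 50 + 5 = 72588205/126.
  ∫_0^5 u'(x)^2 dx = ∫_0^5 (16*x^6 + 48*x^5 + 84*x^4 + 88*x^3 + 60*x^2 + 24*x + 4) dx. Term by term:
    ∫_0^5 16*x^6 dx = 1250000/7;  ∫_0^5 48*x^5 dx = 125000;  ∫_0^5 84*x^4 dx = 52500;
    ∫_0^5 88*x^3 dx = 13750;  ∫_0^5 60*x^2 dx = 2500;  ∫_0^5 24*x dx = 300;
    ∫_0^5 4 dx = 20.
  Sum: 1250000/7 + 125000 + 52500 + 13750 + 2500 + 300 + 20 = 2608490/7.
Adding: ||u||_{H^1}^2 = 72588205/126 + 2608490/7 = 119541025/126.


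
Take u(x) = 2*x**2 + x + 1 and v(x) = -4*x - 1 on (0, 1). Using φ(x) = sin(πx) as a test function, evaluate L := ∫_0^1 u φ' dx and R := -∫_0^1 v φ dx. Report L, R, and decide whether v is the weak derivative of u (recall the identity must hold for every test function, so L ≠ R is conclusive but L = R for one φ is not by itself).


LHS = -6/π, RHS = 6/π. No, v is not the weak derivative of u.

u(x) = 2*x**2 + x + 1, classical derivative u'(x) = 4*x + 1.
φ(x) = sin(πx), so φ'(x) = π*cos(π*x).
Note φ(0) = φ(1) = 0, so the boundary term u·φ vanishes.
LHS = ∫_0^1 u(x) φ'(x) dx = ∫_0^1 (2*π*x^2*cos(π*x) + π*x*cos(π*x) + π*cos(π*x)) dx. Term by term:
  ∫_0^1 π*cos(π*x) dx = 0;  ∫_0^1 π*x*cos(π*x) dx = -2/π;  ∫_0^1 2*π*x^2*cos(π*x) dx = -4/π.
Sum: 0 − 2/π − 4/π = -6/π.
So LHS = -6/π.
∫_0^1 v(x) φ(x) dx = ∫_0^1 (-4*x*sin(π*x) - sin(π*x)) dx. Term by term:
  ∫_0^1 -sin(π*x) dx = -2/π;  ∫_0^1 -4*x*sin(π*x) dx = -4/π.
Sum: -2/π − 4/π = -6/π.
So RHS = -∫_0^1 v(x) φ(x) dx = 6/π.
LHS − RHS = -12/π ≠ 0, so the identity fails.
(For a valid weak derivative the identity must hold for EVERY test function, in particular this one. The failure shows v is NOT the weak derivative of u.)
Correct weak derivative would be u'(x) = 4*x + 1.


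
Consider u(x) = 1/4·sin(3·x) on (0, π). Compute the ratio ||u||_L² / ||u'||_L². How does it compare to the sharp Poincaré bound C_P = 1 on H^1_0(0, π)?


||u||_L² / ||u'||_L² = 1/3 < C_P = 1.

u(x) = 1/4·sin(3·x), so u'(x) = 3*cos(3*x)/4.
Writing u(x) = A·sin(kπx/L) with A = 1/4 and k = 3, use ∫_0^L sin²(kπx/L) dx = L/2 and ∫_0^L cos²(kπx/L) dx = L/2.
u² = 1/16·sin²(3·x) and (u')² = 9/16·cos²(3·x), and each of sin², cos² integrates to L/2 = π/2 over (0, π).
∫_0^π u² dx = π/32, so ||u||_L² = sqrt(2)*sqrt(π)/8.
∫_0^π (u')² dx = 9*π/32, so ||u'||_L² = 3*sqrt(2)*sqrt(π)/8.
Ratio ||u||_L² / ||u'||_L² = 1/3.
Sharp Poincaré constant on H^1_0(0, π) is C_P = L/π = 1, achieved by sin(x).
This is the k = 3 harmonic; the ratio L/(kπ) is strictly less than C_P = L/π, consistent with the sharp inequality ||u||_L² ≤ C_P ||u'||_L².


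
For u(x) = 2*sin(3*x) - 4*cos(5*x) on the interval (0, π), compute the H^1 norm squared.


||u||_{H^1(0,π)}^2 = 228*π

u'(x) = 20*sin(5*x) + 6*cos(3*x).
Expand u² and (u')² and integrate term by term on (0, π), using: for integers n ≥ 1, ∫_0^π sin²(nx) dx = ∫_0^π cos²(nx) dx = π/2; for n ≠ n', ∫_0^π sin(nx)sin(n'x) dx = ∫_0^π cos(nx)cos(n'x) dx = 0; and by product-to-sum, ∫_0^π sin(nx)cos(n'x) dx = ½∫_0^π [sin((n+n')x) + sin((n−n')x)] dx, which is 0 when n+n' is even and 2n/(n²−n'²) when n+n' is odd (it need not vanish on (0, π)).
  u² squared terms: (-4)²·∫cos(5x)² dx = 16·π/2 = 8*π;  (2)²·∫sin(3x)² dx = 4·π/2 = 2*π.
  u² cross terms: 2·(-4)·(2)·∫cos(5x)·sin(3x) dx = -16·(0) = 0.
  So ∫_0^π u² dx = 8*π + 2*π + 0 = 10*π.
  (u')² squared terms: (6)²·∫cos(3x)² dx = 36·π/2 = 18*π;  (20)²·∫sin(5x)² dx = 400·π/2 = 200*π.
  (u')² cross terms: 2·(6)·(20)·∫cos(3x)·sin(5x) dx = 240·(0) = 0.
  So ∫_0^π (u')² dx = 18*π + 200*π + 0 = 218*π.
||u||_{H^1}^2 = (10*π) + (218*π) = 228*π.
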